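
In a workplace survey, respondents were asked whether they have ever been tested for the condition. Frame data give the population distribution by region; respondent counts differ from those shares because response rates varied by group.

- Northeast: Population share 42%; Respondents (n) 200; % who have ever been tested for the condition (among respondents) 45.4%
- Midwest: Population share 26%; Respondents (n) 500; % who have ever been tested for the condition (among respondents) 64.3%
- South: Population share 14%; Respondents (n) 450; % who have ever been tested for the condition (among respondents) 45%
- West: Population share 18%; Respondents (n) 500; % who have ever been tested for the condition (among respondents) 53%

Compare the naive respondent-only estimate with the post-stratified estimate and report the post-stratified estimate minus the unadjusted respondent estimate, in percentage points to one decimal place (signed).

-1.7 percentage points

Unadjusted (pooled respondent) estimate weights by respondent counts:
  (200/1650)×45.4 + (500/1650)×64.3 + (450/1650)×45 + (500/1650)×53 = 53.3212%
Post-stratifying to population shares instead:
  0.42×45.4 + 0.26×64.3 + 0.14×45 + 0.18×53 = 51.626%
Difference = 51.626 − 53.3212 = -1.6952 pp.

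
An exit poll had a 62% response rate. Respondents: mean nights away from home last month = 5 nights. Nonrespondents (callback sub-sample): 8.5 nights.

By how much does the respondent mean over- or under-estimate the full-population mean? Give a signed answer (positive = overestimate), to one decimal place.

Nonresponse fraction = 1 − 0.62 = 0.38.
Bias = (nonresponse fraction) × (respondent mean − nonrespondent mean)
     = 0.38 × (5 − 8.5) = 0.38 × -3.5 = -1.33.

-1.3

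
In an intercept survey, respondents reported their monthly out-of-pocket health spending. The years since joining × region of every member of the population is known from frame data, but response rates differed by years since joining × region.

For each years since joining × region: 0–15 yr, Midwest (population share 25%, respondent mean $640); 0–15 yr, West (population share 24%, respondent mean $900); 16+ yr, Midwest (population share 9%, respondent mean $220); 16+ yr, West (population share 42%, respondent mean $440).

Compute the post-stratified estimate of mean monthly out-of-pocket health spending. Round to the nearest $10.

Weight each group's respondent value by its population share:
  0–15 yr, Midwest: 0.25 × 640 = 160
  0–15 yr, West: 0.24 × 900 = 216
  16+ yr, Midwest: 0.09 × 220 = 19.8
  16+ yr, West: 0.42 × 440 = 184.8
Post-stratified estimate = 580.6 → $580.

$580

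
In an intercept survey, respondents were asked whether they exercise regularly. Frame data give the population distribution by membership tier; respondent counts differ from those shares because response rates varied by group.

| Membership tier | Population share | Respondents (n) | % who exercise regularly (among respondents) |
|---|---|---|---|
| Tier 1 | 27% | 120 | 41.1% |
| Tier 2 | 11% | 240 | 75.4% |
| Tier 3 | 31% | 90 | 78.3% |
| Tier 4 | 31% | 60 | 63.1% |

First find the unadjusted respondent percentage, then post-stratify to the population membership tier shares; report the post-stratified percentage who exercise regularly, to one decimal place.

63.2%

Without adjustment, the pooled respondent share is:
  (120/510)×41.1 + (240/510)×75.4 + (90/510)×78.3 + (60/510)×63.1 = 66.3941%
Post-stratifying to population shares instead:
  0.27×41.1 + 0.11×75.4 + 0.31×78.3 + 0.31×63.1 = 63.225%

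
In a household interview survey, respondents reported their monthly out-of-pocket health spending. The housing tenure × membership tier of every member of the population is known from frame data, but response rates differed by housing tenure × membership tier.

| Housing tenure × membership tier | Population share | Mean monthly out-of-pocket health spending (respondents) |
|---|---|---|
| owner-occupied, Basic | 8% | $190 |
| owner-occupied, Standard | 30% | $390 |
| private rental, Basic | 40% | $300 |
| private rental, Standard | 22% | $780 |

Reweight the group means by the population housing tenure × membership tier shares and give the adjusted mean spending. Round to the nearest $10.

Reweight to the known housing tenure × membership tier distribution:
  owner-occupied, Basic: 0.08 × 190 = 15.2
  owner-occupied, Standard: 0.3 × 390 = 117
  private rental, Basic: 0.4 × 300 = 120
  private rental, Standard: 0.22 × 780 = 171.6
Post-stratified estimate = 423.8 → $420.

$420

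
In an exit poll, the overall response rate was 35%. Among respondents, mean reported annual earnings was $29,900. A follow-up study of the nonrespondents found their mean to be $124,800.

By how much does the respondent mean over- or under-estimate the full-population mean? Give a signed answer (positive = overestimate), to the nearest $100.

Nonresponse fraction = 1 − 0.35 = 0.65.
Bias = (nonresponse fraction) × (respondent mean − nonrespondent mean)
     = 0.65 × (29,900 − 124,800) = 0.65 × -94,900 = -61,685.

-$61,700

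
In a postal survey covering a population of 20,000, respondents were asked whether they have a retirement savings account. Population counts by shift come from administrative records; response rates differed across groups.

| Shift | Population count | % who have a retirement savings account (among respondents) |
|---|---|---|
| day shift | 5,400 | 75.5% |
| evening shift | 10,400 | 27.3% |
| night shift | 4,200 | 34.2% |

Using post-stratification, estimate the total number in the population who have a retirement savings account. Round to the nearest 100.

Estimated count per cell = population count × respondent percentage:
  day shift: 5,400 × 75.5% = 4077
  evening shift: 10,400 × 27.3% = 2839.2
  night shift: 4,200 × 34.2% = 1436.4
Estimated total = 8352.6 → 8,400.

8,400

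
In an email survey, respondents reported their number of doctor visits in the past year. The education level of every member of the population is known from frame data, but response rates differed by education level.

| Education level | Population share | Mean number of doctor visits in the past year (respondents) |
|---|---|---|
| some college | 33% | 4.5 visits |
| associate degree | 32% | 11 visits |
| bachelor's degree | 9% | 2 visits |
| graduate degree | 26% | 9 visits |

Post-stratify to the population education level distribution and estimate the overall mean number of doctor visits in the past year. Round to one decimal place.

7.5

Weight each group's respondent value by its population share:
  some college: 0.33 × 4.5 = 1.485
  associate degree: 0.32 × 11 = 3.52
  bachelor's degree: 0.09 × 2 = 0.18
  graduate degree: 0.26 × 9 = 2.34
Post-stratified estimate = 7.525 → 7.5.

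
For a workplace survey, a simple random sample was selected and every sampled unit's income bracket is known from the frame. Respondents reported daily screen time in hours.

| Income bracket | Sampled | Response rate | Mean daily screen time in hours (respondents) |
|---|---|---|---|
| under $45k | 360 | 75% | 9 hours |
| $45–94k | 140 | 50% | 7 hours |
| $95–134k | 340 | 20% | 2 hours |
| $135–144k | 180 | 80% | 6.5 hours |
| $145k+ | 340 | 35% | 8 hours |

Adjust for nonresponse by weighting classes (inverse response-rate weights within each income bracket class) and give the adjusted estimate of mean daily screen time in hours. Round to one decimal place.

6.5

With weight = n_sampled/n_responded per class, the weighted class total is n_sampled:
  under $45k: 360 × 9 = 3240
  $45–94k: 140 × 7 = 980
  $95–134k: 340 × 2 = 680
  $135–144k: 180 × 6.5 = 1170
  $145k+: 340 × 8 = 2720
Adjusted estimate = 8790 / 1,360 = 6.46324 → 6.5.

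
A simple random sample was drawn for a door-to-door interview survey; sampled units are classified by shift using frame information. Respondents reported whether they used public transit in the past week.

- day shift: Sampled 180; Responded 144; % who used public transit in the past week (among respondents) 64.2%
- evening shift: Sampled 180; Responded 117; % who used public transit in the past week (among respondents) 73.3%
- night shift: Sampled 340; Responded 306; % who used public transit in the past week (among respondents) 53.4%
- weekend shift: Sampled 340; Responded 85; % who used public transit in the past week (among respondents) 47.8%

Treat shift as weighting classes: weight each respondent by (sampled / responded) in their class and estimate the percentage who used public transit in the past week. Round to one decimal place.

Class response rates: day shift 144/180 = 80%, evening shift 117/180 = 65%, night shift 306/340 = 90%, weekend shift 85/340 = 25%.
Inverse-response-rate weighting restores each class to its sampled count, so class totals weight by n_sampled:
  day shift: 180 × 64.2 = 11,556
  evening shift: 180 × 73.3 = 13,194
  night shift: 340 × 53.4 = 18,156
  weekend shift: 340 × 47.8 = 16252
Adjusted estimate = 59,158 / 1,040 = 56.8827 → 56.9%.

56.9%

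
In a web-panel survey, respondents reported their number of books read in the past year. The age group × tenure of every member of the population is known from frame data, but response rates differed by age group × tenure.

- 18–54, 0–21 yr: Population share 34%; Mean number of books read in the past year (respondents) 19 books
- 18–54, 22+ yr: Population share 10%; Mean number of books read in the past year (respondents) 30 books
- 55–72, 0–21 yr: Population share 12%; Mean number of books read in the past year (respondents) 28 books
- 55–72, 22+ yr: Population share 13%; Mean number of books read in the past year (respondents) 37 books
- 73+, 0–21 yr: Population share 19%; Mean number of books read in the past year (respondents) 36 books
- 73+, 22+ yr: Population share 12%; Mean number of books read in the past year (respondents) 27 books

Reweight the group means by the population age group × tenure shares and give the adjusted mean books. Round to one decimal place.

27.7

Post-stratification weights by population share, not respondent share:
  18–54, 0–21 yr: 0.34 × 19 = 6.46
  18–54, 22+ yr: 0.1 × 30 = 3
  55–72, 0–21 yr: 0.12 × 28 = 3.36
  55–72, 22+ yr: 0.13 × 37 = 4.81
  73+, 0–21 yr: 0.19 × 36 = 6.84
  73+, 22+ yr: 0.12 × 27 = 3.24
Post-stratified estimate = 27.71 → 27.7.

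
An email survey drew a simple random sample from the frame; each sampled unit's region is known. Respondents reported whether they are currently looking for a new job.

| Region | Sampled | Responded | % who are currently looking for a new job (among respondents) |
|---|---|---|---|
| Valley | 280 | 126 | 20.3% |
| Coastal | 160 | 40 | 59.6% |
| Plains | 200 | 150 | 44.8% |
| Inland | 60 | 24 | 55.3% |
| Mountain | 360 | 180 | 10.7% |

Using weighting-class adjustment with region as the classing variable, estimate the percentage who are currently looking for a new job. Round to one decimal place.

29.6%

Class response rates: Valley 126/280 = 45%, Coastal 40/160 = 25%, Plains 150/200 = 75%, Inland 24/60 = 40%, Mountain 180/360 = 50%.
With weight = n_sampled/n_responded per class, the weighted class total is n_sampled:
  Valley: 280 × 20.3 = 5684
  Coastal: 160 × 59.6 = 9536
  Plains: 200 × 44.8 = 8960
  Inland: 60 × 55.3 = 3318
  Mountain: 360 × 10.7 = 3852
Adjusted estimate = 31,350 / 1,060 = 29.5755 → 29.6%.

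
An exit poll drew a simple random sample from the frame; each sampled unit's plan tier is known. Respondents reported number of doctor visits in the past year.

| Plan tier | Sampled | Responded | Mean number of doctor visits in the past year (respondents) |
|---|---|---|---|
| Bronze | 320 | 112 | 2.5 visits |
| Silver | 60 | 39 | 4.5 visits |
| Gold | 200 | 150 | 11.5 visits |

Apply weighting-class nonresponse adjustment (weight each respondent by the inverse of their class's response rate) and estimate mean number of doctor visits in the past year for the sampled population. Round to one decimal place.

5.8

Class response rates: Bronze 112/320 = 35%, Silver 39/60 = 65%, Gold 150/200 = 75%.
Inverse-response-rate weighting restores each class to its sampled count, so class totals weight by n_sampled:
  Bronze: 320 × 2.5 = 800
  Silver: 60 × 4.5 = 270
  Gold: 200 × 11.5 = 2300
Adjusted estimate = 3370 / 580 = 5.81034 → 5.8.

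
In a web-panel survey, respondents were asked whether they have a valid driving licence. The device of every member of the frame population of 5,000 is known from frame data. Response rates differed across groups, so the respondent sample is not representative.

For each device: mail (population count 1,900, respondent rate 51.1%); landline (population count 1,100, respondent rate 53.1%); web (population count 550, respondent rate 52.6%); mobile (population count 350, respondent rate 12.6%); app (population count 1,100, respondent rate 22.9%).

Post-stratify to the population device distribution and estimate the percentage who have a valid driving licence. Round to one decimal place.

42.8%

Post-stratification weights by population share, not respondent share:
  mail: (1,900/5,000) × 51.1 = 19.418
  landline: (1,100/5,000) × 53.1 = 11.682
  web: (550/5,000) × 52.6 = 5.786
  mobile: (350/5,000) × 12.6 = 0.882
  app: (1,100/5,000) × 22.9 = 5.038
Post-stratified estimate = 42.806 → 42.8%.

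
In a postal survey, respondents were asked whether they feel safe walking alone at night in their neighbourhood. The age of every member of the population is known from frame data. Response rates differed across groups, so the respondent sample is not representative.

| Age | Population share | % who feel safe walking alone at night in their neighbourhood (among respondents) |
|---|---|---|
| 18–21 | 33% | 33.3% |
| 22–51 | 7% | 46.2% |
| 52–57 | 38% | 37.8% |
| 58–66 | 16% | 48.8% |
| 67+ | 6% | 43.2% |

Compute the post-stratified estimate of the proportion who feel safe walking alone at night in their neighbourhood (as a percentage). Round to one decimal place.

39.0%

Each cell contributes population-share × respondent value:
  18–21: 0.33 × 33.3 = 10.989
  22–51: 0.07 × 46.2 = 3.234
  52–57: 0.38 × 37.8 = 14.364
  58–66: 0.16 × 48.8 = 7.808
  67+: 0.06 × 43.2 = 2.592
Post-stratified estimate = 38.987 → 39.0%.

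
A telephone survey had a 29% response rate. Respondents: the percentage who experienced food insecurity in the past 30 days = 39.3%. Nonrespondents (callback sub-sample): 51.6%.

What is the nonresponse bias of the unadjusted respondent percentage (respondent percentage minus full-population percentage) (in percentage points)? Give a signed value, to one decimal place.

-8.7 percentage points

Nonresponse fraction = 1 − 0.29 = 0.71.
Bias = (nonresponse fraction) × (respondent percentage − nonrespondent percentage)
     = 0.71 × (39.3 − 51.6) = 0.71 × -12.3 = -8.733.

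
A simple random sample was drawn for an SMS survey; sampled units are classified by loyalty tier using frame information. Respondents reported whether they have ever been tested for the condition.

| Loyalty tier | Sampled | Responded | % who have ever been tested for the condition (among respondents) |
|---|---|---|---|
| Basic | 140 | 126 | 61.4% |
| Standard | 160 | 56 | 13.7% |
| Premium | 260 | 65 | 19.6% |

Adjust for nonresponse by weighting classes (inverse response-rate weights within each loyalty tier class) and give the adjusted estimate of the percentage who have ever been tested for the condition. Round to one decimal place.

Response rates by class: Basic 126/140 = 90%, Standard 56/160 = 35%, Premium 65/260 = 25%.
With weight = n_sampled/n_responded per class, the weighted class total is n_sampled:
  Basic: 140 × 61.4 = 8596
  Standard: 160 × 13.7 = 2192
  Premium: 260 × 19.6 = 5096
Adjusted estimate = 15,884 / 560 = 28.3643 → 28.4%.

28.4%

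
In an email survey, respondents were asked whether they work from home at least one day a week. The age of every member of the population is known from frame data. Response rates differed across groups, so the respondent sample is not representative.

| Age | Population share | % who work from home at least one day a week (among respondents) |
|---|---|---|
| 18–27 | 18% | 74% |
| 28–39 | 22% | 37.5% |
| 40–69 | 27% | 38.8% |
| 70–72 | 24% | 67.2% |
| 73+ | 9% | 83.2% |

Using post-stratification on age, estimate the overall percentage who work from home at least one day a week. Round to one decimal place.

55.7%

Post-stratification weights by population share, not respondent share:
  18–27: 0.18 × 74 = 13.32
  28–39: 0.22 × 37.5 = 8.25
  40–69: 0.27 × 38.8 = 10.476
  70–72: 0.24 × 67.2 = 16.128
  73+: 0.09 × 83.2 = 7.488
Post-stratified estimate = 55.662 → 55.7%.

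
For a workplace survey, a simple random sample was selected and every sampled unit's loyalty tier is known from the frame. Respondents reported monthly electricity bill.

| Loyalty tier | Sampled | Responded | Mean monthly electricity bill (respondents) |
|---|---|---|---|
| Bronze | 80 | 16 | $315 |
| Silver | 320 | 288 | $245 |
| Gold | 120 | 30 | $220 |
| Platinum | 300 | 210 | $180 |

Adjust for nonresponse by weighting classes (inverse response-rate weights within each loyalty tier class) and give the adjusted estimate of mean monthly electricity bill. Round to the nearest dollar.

Class response rates: Bronze 16/80 = 20%, Silver 288/320 = 90%, Gold 30/120 = 25%, Platinum 210/300 = 70%.
Weighting each respondent by the inverse class response rate inflates each class back to its sampled size, so the class weight is n_sampled:
  Bronze: 80 × 315 = 25,200
  Silver: 320 × 245 = 78,400
  Gold: 120 × 220 = 26,400
  Platinum: 300 × 180 = 54,000
Adjusted estimate = 184,000 / 820 = 224.39 → $224.

$224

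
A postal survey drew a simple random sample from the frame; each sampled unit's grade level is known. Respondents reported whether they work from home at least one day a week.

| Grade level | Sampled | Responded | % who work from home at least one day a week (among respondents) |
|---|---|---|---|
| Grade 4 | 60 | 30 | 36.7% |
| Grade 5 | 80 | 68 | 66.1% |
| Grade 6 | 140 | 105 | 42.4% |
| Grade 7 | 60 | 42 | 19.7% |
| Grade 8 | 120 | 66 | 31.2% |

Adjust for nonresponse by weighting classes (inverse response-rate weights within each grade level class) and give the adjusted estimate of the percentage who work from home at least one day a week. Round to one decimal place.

39.9%

Response rates by class: Grade 4 30/60 = 50%, Grade 5 68/80 = 85%, Grade 6 105/140 = 75%, Grade 7 42/60 = 70%, Grade 8 66/120 = 55%.
Weighting each respondent by the inverse class response rate inflates each class back to its sampled size, so the class weight is n_sampled:
  Grade 4: 60 × 36.7 = 2202
  Grade 5: 80 × 66.1 = 5288
  Grade 6: 140 × 42.4 = 5936
  Grade 7: 60 × 19.7 = 1182
  Grade 8: 120 × 31.2 = 3744
Adjusted estimate = 18,352 / 460 = 39.8957 → 39.9%.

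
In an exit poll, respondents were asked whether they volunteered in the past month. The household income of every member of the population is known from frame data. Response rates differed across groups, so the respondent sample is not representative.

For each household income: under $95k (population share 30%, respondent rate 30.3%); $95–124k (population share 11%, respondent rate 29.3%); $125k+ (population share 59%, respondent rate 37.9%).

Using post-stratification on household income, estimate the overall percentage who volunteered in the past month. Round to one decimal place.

34.7%

Reweight to the known household income distribution:
  under $95k: 0.3 × 30.3 = 9.09
  $95–124k: 0.11 × 29.3 = 3.223
  $125k+: 0.59 × 37.9 = 22.361
Post-stratified estimate = 34.674 → 34.7%.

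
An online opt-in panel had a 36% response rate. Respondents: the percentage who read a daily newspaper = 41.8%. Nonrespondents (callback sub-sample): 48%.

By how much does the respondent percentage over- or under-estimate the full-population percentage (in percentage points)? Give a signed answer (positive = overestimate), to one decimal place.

Nonresponse fraction = 1 − 0.36 = 0.64.
Bias = (nonresponse fraction) × (respondent percentage − nonrespondent percentage)
     = 0.64 × (41.8 − 48) = 0.64 × -6.2 = -3.968.

-4.0 percentage points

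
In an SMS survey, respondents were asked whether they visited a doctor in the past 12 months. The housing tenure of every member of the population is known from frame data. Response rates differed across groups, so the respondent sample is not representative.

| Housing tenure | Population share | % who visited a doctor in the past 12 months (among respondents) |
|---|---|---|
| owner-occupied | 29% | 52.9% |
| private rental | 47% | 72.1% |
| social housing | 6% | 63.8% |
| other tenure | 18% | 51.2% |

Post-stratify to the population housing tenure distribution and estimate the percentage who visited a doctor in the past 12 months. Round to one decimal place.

Post-stratification weights by population share, not respondent share:
  owner-occupied: 0.29 × 52.9 = 15.341
  private rental: 0.47 × 72.1 = 33.887
  social housing: 0.06 × 63.8 = 3.828
  other tenure: 0.18 × 51.2 = 9.216
Post-stratified estimate = 62.272 → 62.3%.

62.3%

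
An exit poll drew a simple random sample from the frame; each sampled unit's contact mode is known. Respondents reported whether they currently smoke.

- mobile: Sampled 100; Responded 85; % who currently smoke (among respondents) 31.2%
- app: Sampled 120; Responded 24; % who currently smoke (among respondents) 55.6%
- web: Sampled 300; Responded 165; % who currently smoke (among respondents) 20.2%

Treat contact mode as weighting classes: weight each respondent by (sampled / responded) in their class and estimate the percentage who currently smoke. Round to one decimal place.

Class response rates: mobile 85/100 = 85%, app 24/120 = 20%, web 165/300 = 55%.
Weighting each respondent by the inverse class response rate inflates each class back to its sampled size, so the class weight is n_sampled:
  mobile: 100 × 31.2 = 3120
  app: 120 × 55.6 = 6672
  web: 300 × 20.2 = 6060
Adjusted estimate = 15,852 / 520 = 30.4846 → 30.5%.

30.5%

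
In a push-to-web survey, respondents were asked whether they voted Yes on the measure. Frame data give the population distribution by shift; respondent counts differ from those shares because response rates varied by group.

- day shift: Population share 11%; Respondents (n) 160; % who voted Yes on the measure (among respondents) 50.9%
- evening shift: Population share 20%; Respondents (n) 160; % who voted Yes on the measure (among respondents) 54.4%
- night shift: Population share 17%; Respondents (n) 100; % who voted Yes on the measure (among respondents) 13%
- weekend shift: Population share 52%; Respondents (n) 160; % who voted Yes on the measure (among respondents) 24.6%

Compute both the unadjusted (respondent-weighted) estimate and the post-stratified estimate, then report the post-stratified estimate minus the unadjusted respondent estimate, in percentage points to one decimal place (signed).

-6.6 percentage points

Naive respondent-only estimate (weights = respondent counts):
  (160/580)×50.9 + (160/580)×54.4 + (100/580)×13 + (160/580)×24.6 = 38.0759%
Post-stratified estimate weights by population shares:
  0.11×50.9 + 0.2×54.4 + 0.17×13 + 0.52×24.6 = 31.481%
Difference = 31.481 − 38.0759 = -6.5949 pp.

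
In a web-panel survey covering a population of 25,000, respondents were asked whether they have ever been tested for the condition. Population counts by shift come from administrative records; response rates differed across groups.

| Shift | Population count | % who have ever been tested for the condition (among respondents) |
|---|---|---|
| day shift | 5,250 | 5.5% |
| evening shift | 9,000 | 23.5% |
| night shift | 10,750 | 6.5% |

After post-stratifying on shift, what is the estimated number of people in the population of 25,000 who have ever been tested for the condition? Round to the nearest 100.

3,100

Each cell contributes its population count × the respondent rate:
  day shift: 5,250 × 5.5% = 288.75
  evening shift: 9,000 × 23.5% = 2115
  night shift: 10,750 × 6.5% = 698.75
Estimated total = 3102.5 → 3,100.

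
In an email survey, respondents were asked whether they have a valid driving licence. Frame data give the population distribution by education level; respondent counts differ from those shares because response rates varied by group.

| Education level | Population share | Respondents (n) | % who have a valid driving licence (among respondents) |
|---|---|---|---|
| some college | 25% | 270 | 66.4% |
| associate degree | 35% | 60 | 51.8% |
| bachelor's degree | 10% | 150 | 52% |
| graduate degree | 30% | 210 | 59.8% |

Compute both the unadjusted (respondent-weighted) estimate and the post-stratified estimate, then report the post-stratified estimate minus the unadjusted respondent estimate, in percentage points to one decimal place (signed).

-2.1 percentage points

Without adjustment, the pooled respondent share is:
  (270/690)×66.4 + (60/690)×51.8 + (150/690)×52 + (210/690)×59.8 = 59.9913%
Post-stratifying to population shares instead:
  0.25×66.4 + 0.35×51.8 + 0.1×52 + 0.3×59.8 = 57.87%
Difference = 57.87 − 59.9913 = -2.1213 pp.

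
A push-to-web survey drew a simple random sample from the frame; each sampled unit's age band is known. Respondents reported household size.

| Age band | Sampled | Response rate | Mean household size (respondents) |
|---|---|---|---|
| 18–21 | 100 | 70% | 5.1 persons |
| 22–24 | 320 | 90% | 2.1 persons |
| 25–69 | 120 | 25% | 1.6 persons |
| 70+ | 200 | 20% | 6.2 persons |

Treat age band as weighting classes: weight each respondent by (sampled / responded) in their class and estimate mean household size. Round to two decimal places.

With weight = n_sampled/n_responded per class, the weighted class total is n_sampled:
  18–21: 100 × 5.1 = 510
  22–24: 320 × 2.1 = 672
  25–69: 120 × 1.6 = 192
  70+: 200 × 6.2 = 1240
Adjusted estimate = 2614 / 740 = 3.53243 → 3.53.

3.53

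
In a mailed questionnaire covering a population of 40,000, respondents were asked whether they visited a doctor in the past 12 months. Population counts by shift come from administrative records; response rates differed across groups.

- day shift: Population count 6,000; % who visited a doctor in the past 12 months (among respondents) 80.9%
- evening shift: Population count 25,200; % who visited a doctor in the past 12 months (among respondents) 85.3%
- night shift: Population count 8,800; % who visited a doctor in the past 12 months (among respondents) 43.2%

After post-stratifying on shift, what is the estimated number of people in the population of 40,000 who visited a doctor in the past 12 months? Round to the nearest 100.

30,200

Apply each group's respondent rate to its population count:
  day shift: 6,000 × 80.9% = 4854
  evening shift: 25,200 × 85.3% = 21495.6
  night shift: 8,800 × 43.2% = 3801.6
Estimated total = 30151.2 → 30,200.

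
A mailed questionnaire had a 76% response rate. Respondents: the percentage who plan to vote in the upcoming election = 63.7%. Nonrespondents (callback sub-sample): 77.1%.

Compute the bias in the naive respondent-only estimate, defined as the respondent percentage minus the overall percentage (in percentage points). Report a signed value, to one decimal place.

-3.2 percentage points

Nonresponse fraction = 1 − 0.76 = 0.24.
Bias = (nonresponse fraction) × (respondent percentage − nonrespondent percentage)
     = 0.24 × (63.7 − 77.1) = 0.24 × -13.4 = -3.216.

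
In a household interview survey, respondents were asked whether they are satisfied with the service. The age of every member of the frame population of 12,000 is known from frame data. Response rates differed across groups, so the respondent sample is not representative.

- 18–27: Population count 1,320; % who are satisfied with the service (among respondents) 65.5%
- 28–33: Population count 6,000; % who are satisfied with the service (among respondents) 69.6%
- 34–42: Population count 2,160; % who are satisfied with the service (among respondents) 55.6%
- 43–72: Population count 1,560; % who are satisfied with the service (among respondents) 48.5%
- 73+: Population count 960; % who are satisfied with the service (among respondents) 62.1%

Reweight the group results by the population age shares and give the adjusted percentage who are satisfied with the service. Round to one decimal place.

63.3%

Weight each group's respondent value by its population share:
  18–27: (1,320/12,000) × 65.5 = 7.205
  28–33: (6,000/12,000) × 69.6 = 34.8
  34–42: (2,160/12,000) × 55.6 = 10.008
  43–72: (1,560/12,000) × 48.5 = 6.305
  73+: (960/12,000) × 62.1 = 4.968
Post-stratified estimate = 63.286 → 63.3%.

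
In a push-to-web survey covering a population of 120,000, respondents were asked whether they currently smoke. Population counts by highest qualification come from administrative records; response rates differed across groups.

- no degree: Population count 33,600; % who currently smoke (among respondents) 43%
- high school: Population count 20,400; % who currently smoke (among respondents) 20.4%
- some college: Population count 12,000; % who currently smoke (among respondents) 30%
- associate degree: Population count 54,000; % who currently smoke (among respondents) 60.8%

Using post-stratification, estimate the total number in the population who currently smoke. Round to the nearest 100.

55,000

Estimated count per cell = population count × respondent percentage:
  no degree: 33,600 × 43% = 14,448
  high school: 20,400 × 20.4% = 4161.6
  some college: 12,000 × 30% = 3600
  associate degree: 54,000 × 60.8% = 32,832
Estimated total = 55041.6 → 55,000.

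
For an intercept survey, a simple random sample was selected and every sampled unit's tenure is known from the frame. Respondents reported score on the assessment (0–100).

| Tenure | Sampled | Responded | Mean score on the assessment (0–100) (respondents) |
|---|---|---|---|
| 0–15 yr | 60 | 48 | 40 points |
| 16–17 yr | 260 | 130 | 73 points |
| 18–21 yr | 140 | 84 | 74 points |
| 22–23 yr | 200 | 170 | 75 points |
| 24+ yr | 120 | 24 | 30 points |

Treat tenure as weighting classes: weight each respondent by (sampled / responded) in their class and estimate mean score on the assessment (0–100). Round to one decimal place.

64.5

Response rates by class: 0–15 yr 48/60 = 80%, 16–17 yr 130/260 = 50%, 18–21 yr 84/140 = 60%, 22–23 yr 170/200 = 85%, 24+ yr 24/120 = 20%.
Each respondent's weight = sampled/responded in their class; summing within a class gives n_sampled, so:
  0–15 yr: 60 × 40 = 2400
  16–17 yr: 260 × 73 = 18,980
  18–21 yr: 140 × 74 = 10,360
  22–23 yr: 200 × 75 = 15,000
  24+ yr: 120 × 30 = 3600
Adjusted estimate = 50,340 / 780 = 64.5385 → 64.5.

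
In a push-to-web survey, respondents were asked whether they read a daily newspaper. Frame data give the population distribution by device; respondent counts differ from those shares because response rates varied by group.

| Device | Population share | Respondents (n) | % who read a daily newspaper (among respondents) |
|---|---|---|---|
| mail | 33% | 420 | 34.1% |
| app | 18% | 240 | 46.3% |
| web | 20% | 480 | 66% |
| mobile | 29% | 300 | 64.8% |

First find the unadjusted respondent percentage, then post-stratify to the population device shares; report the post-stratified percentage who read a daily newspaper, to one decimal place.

Unadjusted (pooled respondent) estimate weights by respondent counts:
  (420/1440)×34.1 + (240/1440)×46.3 + (480/1440)×66 + (300/1440)×64.8 = 53.1625%
Reweighting by population device shares:
  0.33×34.1 + 0.18×46.3 + 0.2×66 + 0.29×64.8 = 51.579%

51.6%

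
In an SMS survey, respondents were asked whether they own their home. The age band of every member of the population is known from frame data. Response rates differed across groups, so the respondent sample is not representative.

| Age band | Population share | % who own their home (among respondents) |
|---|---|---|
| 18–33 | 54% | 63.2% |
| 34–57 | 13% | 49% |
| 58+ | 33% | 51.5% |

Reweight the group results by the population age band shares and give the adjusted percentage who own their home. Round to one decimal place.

Weight each group's respondent value by its population share:
  18–33: 0.54 × 63.2 = 34.128
  34–57: 0.13 × 49 = 6.37
  58+: 0.33 × 51.5 = 16.995
Post-stratified estimate = 57.493 → 57.5%.

57.5%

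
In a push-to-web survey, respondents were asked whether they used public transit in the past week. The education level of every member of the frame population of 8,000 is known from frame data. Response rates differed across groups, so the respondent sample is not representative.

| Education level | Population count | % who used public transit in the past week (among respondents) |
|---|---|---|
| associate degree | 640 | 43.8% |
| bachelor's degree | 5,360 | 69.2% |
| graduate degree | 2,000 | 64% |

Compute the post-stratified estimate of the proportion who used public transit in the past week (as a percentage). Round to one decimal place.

Weight each group's respondent value by its population share:
  associate degree: (640/8,000) × 43.8 = 3.504
  bachelor's degree: (5,360/8,000) × 69.2 = 46.364
  graduate degree: (2,000/8,000) × 64 = 16
Post-stratified estimate = 65.868 → 65.9%.

65.9%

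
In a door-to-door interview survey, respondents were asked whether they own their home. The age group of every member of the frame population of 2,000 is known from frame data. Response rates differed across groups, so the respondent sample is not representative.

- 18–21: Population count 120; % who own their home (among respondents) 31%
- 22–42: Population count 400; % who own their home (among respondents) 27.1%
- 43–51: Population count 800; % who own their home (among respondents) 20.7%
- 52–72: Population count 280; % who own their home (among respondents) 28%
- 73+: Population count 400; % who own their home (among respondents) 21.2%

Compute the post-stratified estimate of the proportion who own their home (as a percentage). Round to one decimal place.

Weight each group's respondent value by its population share:
  18–21: (120/2,000) × 31 = 1.86
  22–42: (400/2,000) × 27.1 = 5.42
  43–51: (800/2,000) × 20.7 = 8.28
  52–72: (280/2,000) × 28 = 3.92
  73+: (400/2,000) × 21.2 = 4.24
Post-stratified estimate = 23.72 → 23.7%.

23.7%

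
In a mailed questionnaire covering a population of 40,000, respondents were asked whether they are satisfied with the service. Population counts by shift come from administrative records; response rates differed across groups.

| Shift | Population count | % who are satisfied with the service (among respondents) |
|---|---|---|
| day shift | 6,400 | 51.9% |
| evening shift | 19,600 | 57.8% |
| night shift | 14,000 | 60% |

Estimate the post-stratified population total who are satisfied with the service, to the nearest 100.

Estimated count per cell = population count × respondent percentage:
  day shift: 6,400 × 51.9% = 3321.6
  evening shift: 19,600 × 57.8% = 11328.8
  night shift: 14,000 × 60% = 8400
Estimated total = 23050.4 → 23,100.

23,100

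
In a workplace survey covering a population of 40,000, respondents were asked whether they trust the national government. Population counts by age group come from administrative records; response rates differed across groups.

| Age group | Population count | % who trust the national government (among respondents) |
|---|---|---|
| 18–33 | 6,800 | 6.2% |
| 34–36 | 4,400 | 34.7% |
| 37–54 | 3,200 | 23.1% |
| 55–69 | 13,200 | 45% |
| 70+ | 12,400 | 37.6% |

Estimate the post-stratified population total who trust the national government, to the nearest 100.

Each cell contributes its population count × the respondent rate:
  18–33: 6,800 × 6.2% = 421.6
  34–36: 4,400 × 34.7% = 1526.8
  37–54: 3,200 × 23.1% = 739.2
  55–69: 13,200 × 45% = 5940
  70+: 12,400 × 37.6% = 4662.4
Estimated total = 13,290 → 13,300.

13,300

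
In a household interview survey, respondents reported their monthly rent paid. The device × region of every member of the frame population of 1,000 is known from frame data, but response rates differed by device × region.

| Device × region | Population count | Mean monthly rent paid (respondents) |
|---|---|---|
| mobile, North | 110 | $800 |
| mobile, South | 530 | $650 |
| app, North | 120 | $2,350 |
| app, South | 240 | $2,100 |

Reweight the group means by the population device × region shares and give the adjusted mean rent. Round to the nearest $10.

Post-stratification weights by population share, not respondent share:
  mobile, North: (110/1,000) × 800 = 88
  mobile, South: (530/1,000) × 650 = 344.5
  app, North: (120/1,000) × 2350 = 282
  app, South: (240/1,000) × 2100 = 504
Post-stratified estimate = 1218.5 → $1,220.

$1,220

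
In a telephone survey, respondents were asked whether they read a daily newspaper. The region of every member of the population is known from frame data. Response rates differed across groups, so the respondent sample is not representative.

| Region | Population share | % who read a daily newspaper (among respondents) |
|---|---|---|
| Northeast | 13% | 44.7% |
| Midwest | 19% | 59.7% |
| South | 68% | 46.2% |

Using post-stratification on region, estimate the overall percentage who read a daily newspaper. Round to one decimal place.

Reweight to the known region distribution:
  Northeast: 0.13 × 44.7 = 5.811
  Midwest: 0.19 × 59.7 = 11.343
  South: 0.68 × 46.2 = 31.416
Post-stratified estimate = 48.57 → 48.6%.

48.6%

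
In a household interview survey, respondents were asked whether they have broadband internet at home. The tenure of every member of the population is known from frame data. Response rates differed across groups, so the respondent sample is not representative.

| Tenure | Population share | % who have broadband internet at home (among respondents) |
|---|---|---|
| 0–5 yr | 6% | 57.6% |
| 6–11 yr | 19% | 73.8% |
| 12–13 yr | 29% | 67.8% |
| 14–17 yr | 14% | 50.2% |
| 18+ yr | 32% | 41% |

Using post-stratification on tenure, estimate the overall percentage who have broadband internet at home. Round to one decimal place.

Each cell contributes population-share × respondent value:
  0–5 yr: 0.06 × 57.6 = 3.456
  6–11 yr: 0.19 × 73.8 = 14.022
  12–13 yr: 0.29 × 67.8 = 19.662
  14–17 yr: 0.14 × 50.2 = 7.028
  18+ yr: 0.32 × 41 = 13.12
Post-stratified estimate = 57.288 → 57.3%.

57.3%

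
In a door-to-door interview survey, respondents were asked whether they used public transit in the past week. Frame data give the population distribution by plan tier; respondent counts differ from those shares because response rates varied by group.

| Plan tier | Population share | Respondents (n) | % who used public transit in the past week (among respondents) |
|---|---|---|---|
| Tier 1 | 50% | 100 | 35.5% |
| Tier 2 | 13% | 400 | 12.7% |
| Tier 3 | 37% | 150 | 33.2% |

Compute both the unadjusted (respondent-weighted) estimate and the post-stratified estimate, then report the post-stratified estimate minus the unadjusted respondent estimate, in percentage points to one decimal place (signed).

+10.7 percentage points

Naive respondent-only estimate (weights = respondent counts):
  (100/650)×35.5 + (400/650)×12.7 + (150/650)×33.2 = 20.9385%
Post-stratified estimate weights by population shares:
  0.5×35.5 + 0.13×12.7 + 0.37×33.2 = 31.685%
Difference = 31.685 − 20.9385 = 10.7465 pp.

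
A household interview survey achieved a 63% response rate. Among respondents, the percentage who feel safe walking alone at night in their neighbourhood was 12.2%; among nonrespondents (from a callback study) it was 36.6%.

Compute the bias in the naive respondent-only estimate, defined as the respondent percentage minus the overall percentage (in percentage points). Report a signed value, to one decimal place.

-9.0 percentage points

Nonresponse fraction = 1 − 0.63 = 0.37.
Bias = (nonresponse fraction) × (respondent percentage − nonrespondent percentage)
     = 0.37 × (12.2 − 36.6) = 0.37 × -24.4 = -9.028.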